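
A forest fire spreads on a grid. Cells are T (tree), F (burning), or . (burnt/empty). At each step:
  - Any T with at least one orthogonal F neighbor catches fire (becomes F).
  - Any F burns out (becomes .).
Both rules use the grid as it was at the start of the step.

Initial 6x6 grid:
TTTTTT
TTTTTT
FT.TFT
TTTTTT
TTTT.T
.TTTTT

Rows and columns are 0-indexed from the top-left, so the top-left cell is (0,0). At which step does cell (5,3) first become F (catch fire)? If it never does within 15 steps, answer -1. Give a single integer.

Step 1: cell (5,3)='T' (+7 fires, +2 burnt)
Step 2: cell (5,3)='T' (+9 fires, +7 burnt)
Step 3: cell (5,3)='T' (+8 fires, +9 burnt)
Step 4: cell (5,3)='F' (+5 fires, +8 burnt)
  -> target ignites at step 4
Step 5: cell (5,3)='.' (+2 fires, +5 burnt)
Step 6: cell (5,3)='.' (+0 fires, +2 burnt)
  fire out at step 6

4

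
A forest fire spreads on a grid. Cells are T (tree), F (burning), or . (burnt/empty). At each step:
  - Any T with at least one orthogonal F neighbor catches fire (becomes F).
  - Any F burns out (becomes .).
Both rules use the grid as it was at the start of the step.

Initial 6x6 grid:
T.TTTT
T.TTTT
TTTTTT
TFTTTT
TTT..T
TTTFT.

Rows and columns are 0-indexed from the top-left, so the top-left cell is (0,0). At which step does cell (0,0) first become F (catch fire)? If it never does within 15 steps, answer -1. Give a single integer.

Step 1: cell (0,0)='T' (+6 fires, +2 burnt)
Step 2: cell (0,0)='T' (+6 fires, +6 burnt)
Step 3: cell (0,0)='T' (+5 fires, +6 burnt)
Step 4: cell (0,0)='F' (+5 fires, +5 burnt)
  -> target ignites at step 4
Step 5: cell (0,0)='.' (+4 fires, +5 burnt)
Step 6: cell (0,0)='.' (+2 fires, +4 burnt)
Step 7: cell (0,0)='.' (+1 fires, +2 burnt)
Step 8: cell (0,0)='.' (+0 fires, +1 burnt)
  fire out at step 8

4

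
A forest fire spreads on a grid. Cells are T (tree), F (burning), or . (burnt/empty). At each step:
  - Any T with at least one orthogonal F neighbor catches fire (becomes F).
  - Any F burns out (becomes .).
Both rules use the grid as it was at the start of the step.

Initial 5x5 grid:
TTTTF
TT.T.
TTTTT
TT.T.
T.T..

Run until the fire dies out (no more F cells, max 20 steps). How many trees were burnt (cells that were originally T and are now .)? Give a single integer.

Answer: 16

Derivation:
Step 1: +1 fires, +1 burnt (F count now 1)
Step 2: +2 fires, +1 burnt (F count now 2)
Step 3: +2 fires, +2 burnt (F count now 2)
Step 4: +5 fires, +2 burnt (F count now 5)
Step 5: +2 fires, +5 burnt (F count now 2)
Step 6: +2 fires, +2 burnt (F count now 2)
Step 7: +1 fires, +2 burnt (F count now 1)
Step 8: +1 fires, +1 burnt (F count now 1)
Step 9: +0 fires, +1 burnt (F count now 0)
Fire out after step 9
Initially T: 17, now '.': 24
Total burnt (originally-T cells now '.'): 16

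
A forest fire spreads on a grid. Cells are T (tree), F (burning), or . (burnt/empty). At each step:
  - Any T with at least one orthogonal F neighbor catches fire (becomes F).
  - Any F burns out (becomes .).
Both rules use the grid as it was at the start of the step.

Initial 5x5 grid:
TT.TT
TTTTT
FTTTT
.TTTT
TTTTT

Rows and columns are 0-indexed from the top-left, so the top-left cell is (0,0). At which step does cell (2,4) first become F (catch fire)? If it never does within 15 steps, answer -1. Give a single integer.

Step 1: cell (2,4)='T' (+2 fires, +1 burnt)
Step 2: cell (2,4)='T' (+4 fires, +2 burnt)
Step 3: cell (2,4)='T' (+5 fires, +4 burnt)
Step 4: cell (2,4)='F' (+5 fires, +5 burnt)
  -> target ignites at step 4
Step 5: cell (2,4)='.' (+4 fires, +5 burnt)
Step 6: cell (2,4)='.' (+2 fires, +4 burnt)
Step 7: cell (2,4)='.' (+0 fires, +2 burnt)
  fire out at step 7

4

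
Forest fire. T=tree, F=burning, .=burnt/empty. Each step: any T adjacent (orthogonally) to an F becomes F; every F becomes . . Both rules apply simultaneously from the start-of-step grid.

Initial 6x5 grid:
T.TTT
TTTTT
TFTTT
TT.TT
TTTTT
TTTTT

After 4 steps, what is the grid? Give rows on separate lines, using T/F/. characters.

Step 1: 4 trees catch fire, 1 burn out
  T.TTT
  TFTTT
  F.FTT
  TF.TT
  TTTTT
  TTTTT
Step 2: 5 trees catch fire, 4 burn out
  T.TTT
  F.FTT
  ...FT
  F..TT
  TFTTT
  TTTTT
Step 3: 8 trees catch fire, 5 burn out
  F.FTT
  ...FT
  ....F
  ...FT
  F.FTT
  TFTTT
Step 4: 6 trees catch fire, 8 burn out
  ...FT
  ....F
  .....
  ....F
  ...FT
  F.FTT

...FT
....F
.....
....F
...FT
F.FTT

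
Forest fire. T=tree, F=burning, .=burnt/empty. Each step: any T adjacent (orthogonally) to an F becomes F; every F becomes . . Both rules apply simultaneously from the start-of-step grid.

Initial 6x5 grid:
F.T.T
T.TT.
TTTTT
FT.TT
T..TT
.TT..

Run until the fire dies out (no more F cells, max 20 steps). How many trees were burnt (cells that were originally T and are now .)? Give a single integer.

Answer: 15

Derivation:
Step 1: +4 fires, +2 burnt (F count now 4)
Step 2: +1 fires, +4 burnt (F count now 1)
Step 3: +1 fires, +1 burnt (F count now 1)
Step 4: +2 fires, +1 burnt (F count now 2)
Step 5: +4 fires, +2 burnt (F count now 4)
Step 6: +2 fires, +4 burnt (F count now 2)
Step 7: +1 fires, +2 burnt (F count now 1)
Step 8: +0 fires, +1 burnt (F count now 0)
Fire out after step 8
Initially T: 18, now '.': 27
Total burnt (originally-T cells now '.'): 15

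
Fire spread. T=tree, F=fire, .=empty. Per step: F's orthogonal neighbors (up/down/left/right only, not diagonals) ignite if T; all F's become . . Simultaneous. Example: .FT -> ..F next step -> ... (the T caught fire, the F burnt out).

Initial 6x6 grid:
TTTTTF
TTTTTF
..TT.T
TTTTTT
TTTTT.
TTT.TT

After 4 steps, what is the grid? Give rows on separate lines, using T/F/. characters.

Step 1: 3 trees catch fire, 2 burn out
  TTTTF.
  TTTTF.
  ..TT.F
  TTTTTT
  TTTTT.
  TTT.TT
Step 2: 3 trees catch fire, 3 burn out
  TTTF..
  TTTF..
  ..TT..
  TTTTTF
  TTTTT.
  TTT.TT
Step 3: 4 trees catch fire, 3 burn out
  TTF...
  TTF...
  ..TF..
  TTTTF.
  TTTTT.
  TTT.TT
Step 4: 5 trees catch fire, 4 burn out
  TF....
  TF....
  ..F...
  TTTF..
  TTTTF.
  TTT.TT

TF....
TF....
..F...
TTTF..
TTTTF.
TTT.TT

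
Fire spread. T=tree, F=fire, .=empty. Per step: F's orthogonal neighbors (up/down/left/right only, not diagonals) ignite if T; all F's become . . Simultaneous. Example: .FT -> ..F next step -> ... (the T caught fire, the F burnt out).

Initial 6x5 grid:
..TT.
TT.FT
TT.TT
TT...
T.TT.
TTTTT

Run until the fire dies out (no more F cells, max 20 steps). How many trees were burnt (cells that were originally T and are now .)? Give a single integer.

Answer: 5

Derivation:
Step 1: +3 fires, +1 burnt (F count now 3)
Step 2: +2 fires, +3 burnt (F count now 2)
Step 3: +0 fires, +2 burnt (F count now 0)
Fire out after step 3
Initially T: 19, now '.': 16
Total burnt (originally-T cells now '.'): 5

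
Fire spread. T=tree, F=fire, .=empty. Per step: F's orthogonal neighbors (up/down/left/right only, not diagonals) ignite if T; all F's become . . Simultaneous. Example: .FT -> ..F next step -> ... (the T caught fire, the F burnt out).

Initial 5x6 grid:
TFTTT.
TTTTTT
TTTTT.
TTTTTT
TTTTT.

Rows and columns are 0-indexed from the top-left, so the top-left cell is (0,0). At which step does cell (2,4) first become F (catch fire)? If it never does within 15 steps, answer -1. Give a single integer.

Step 1: cell (2,4)='T' (+3 fires, +1 burnt)
Step 2: cell (2,4)='T' (+4 fires, +3 burnt)
Step 3: cell (2,4)='T' (+5 fires, +4 burnt)
Step 4: cell (2,4)='T' (+5 fires, +5 burnt)
Step 5: cell (2,4)='F' (+5 fires, +5 burnt)
  -> target ignites at step 5
Step 6: cell (2,4)='.' (+2 fires, +5 burnt)
Step 7: cell (2,4)='.' (+2 fires, +2 burnt)
Step 8: cell (2,4)='.' (+0 fires, +2 burnt)
  fire out at step 8

5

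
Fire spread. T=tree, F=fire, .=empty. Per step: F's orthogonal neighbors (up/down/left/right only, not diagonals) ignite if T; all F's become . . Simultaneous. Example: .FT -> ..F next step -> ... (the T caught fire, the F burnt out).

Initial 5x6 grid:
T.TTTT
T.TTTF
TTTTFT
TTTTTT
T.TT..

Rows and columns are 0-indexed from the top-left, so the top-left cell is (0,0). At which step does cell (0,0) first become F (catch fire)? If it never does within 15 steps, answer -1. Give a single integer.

Step 1: cell (0,0)='T' (+5 fires, +2 burnt)
Step 2: cell (0,0)='T' (+5 fires, +5 burnt)
Step 3: cell (0,0)='T' (+5 fires, +5 burnt)
Step 4: cell (0,0)='T' (+4 fires, +5 burnt)
Step 5: cell (0,0)='T' (+2 fires, +4 burnt)
Step 6: cell (0,0)='F' (+2 fires, +2 burnt)
  -> target ignites at step 6
Step 7: cell (0,0)='.' (+0 fires, +2 burnt)
  fire out at step 7

6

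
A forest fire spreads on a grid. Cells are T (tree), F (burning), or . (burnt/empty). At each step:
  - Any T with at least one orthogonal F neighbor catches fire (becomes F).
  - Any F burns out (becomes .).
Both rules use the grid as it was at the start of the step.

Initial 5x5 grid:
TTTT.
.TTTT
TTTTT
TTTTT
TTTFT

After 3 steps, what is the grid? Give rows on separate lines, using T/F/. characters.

Step 1: 3 trees catch fire, 1 burn out
  TTTT.
  .TTTT
  TTTTT
  TTTFT
  TTF.F
Step 2: 4 trees catch fire, 3 burn out
  TTTT.
  .TTTT
  TTTFT
  TTF.F
  TF...
Step 3: 5 trees catch fire, 4 burn out
  TTTT.
  .TTFT
  TTF.F
  TF...
  F....

TTTT.
.TTFT
TTF.F
TF...
F....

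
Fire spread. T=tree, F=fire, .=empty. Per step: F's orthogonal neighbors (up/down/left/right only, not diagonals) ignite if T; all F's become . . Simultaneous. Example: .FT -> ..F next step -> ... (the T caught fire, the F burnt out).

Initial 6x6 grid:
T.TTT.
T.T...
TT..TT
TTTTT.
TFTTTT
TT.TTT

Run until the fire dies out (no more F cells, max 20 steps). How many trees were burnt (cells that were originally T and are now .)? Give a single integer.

Answer: 21

Derivation:
Step 1: +4 fires, +1 burnt (F count now 4)
Step 2: +5 fires, +4 burnt (F count now 5)
Step 3: +4 fires, +5 burnt (F count now 4)
Step 4: +4 fires, +4 burnt (F count now 4)
Step 5: +3 fires, +4 burnt (F count now 3)
Step 6: +1 fires, +3 burnt (F count now 1)
Step 7: +0 fires, +1 burnt (F count now 0)
Fire out after step 7
Initially T: 25, now '.': 32
Total burnt (originally-T cells now '.'): 21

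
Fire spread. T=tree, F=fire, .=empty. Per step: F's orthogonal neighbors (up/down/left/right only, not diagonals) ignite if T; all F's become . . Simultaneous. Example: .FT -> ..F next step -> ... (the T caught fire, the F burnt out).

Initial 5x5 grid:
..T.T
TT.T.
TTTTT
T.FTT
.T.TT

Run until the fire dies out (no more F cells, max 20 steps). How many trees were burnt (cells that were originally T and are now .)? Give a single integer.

Answer: 13

Derivation:
Step 1: +2 fires, +1 burnt (F count now 2)
Step 2: +4 fires, +2 burnt (F count now 4)
Step 3: +5 fires, +4 burnt (F count now 5)
Step 4: +2 fires, +5 burnt (F count now 2)
Step 5: +0 fires, +2 burnt (F count now 0)
Fire out after step 5
Initially T: 16, now '.': 22
Total burnt (originally-T cells now '.'): 13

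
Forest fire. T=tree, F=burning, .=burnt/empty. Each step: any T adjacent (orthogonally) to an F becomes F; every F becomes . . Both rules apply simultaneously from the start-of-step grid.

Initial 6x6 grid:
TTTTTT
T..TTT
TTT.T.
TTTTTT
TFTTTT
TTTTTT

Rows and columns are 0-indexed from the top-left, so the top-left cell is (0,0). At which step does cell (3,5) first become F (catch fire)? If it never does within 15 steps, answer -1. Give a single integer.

Step 1: cell (3,5)='T' (+4 fires, +1 burnt)
Step 2: cell (3,5)='T' (+6 fires, +4 burnt)
Step 3: cell (3,5)='T' (+5 fires, +6 burnt)
Step 4: cell (3,5)='T' (+4 fires, +5 burnt)
Step 5: cell (3,5)='F' (+4 fires, +4 burnt)
  -> target ignites at step 5
Step 6: cell (3,5)='.' (+2 fires, +4 burnt)
Step 7: cell (3,5)='.' (+4 fires, +2 burnt)
Step 8: cell (3,5)='.' (+2 fires, +4 burnt)
Step 9: cell (3,5)='.' (+0 fires, +2 burnt)
  fire out at step 9

5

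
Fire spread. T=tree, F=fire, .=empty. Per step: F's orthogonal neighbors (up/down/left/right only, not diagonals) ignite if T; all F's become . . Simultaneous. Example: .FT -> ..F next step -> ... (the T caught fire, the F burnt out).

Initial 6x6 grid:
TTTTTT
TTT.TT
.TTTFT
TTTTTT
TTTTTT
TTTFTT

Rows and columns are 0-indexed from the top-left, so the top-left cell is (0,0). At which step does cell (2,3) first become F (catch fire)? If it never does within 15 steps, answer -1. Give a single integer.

Step 1: cell (2,3)='F' (+7 fires, +2 burnt)
  -> target ignites at step 1
Step 2: cell (2,3)='.' (+9 fires, +7 burnt)
Step 3: cell (2,3)='.' (+8 fires, +9 burnt)
Step 4: cell (2,3)='.' (+4 fires, +8 burnt)
Step 5: cell (2,3)='.' (+3 fires, +4 burnt)
Step 6: cell (2,3)='.' (+1 fires, +3 burnt)
Step 7: cell (2,3)='.' (+0 fires, +1 burnt)
  fire out at step 7

1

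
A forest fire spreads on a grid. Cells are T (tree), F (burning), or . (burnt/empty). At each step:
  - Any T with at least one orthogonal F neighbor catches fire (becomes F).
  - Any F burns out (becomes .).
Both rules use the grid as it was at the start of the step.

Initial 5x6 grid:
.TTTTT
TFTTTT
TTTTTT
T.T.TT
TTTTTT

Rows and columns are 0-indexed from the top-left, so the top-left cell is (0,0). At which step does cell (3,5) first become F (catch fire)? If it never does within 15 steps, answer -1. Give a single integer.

Step 1: cell (3,5)='T' (+4 fires, +1 burnt)
Step 2: cell (3,5)='T' (+4 fires, +4 burnt)
Step 3: cell (3,5)='T' (+5 fires, +4 burnt)
Step 4: cell (3,5)='T' (+5 fires, +5 burnt)
Step 5: cell (3,5)='T' (+5 fires, +5 burnt)
Step 6: cell (3,5)='F' (+2 fires, +5 burnt)
  -> target ignites at step 6
Step 7: cell (3,5)='.' (+1 fires, +2 burnt)
Step 8: cell (3,5)='.' (+0 fires, +1 burnt)
  fire out at step 8

6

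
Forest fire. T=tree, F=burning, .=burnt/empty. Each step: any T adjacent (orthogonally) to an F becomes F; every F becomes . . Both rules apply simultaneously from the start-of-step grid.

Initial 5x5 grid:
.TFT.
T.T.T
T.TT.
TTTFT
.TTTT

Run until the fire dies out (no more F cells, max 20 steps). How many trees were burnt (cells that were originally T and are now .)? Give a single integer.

Answer: 15

Derivation:
Step 1: +7 fires, +2 burnt (F count now 7)
Step 2: +4 fires, +7 burnt (F count now 4)
Step 3: +2 fires, +4 burnt (F count now 2)
Step 4: +1 fires, +2 burnt (F count now 1)
Step 5: +1 fires, +1 burnt (F count now 1)
Step 6: +0 fires, +1 burnt (F count now 0)
Fire out after step 6
Initially T: 16, now '.': 24
Total burnt (originally-T cells now '.'): 15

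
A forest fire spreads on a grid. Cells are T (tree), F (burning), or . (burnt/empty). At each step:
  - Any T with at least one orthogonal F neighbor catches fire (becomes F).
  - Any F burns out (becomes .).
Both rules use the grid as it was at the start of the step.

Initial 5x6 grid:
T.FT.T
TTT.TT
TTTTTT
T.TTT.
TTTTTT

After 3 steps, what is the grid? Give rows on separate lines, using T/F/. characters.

Step 1: 2 trees catch fire, 1 burn out
  T..F.T
  TTF.TT
  TTTTTT
  T.TTT.
  TTTTTT
Step 2: 2 trees catch fire, 2 burn out
  T....T
  TF..TT
  TTFTTT
  T.TTT.
  TTTTTT
Step 3: 4 trees catch fire, 2 burn out
  T....T
  F...TT
  TF.FTT
  T.FTT.
  TTTTTT

T....T
F...TT
TF.FTT
T.FTT.
TTTTTT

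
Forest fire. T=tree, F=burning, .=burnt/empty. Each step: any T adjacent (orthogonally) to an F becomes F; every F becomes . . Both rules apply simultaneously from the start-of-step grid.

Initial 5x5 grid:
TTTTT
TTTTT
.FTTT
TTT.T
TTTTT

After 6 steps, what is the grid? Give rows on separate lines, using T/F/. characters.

Step 1: 3 trees catch fire, 1 burn out
  TTTTT
  TFTTT
  ..FTT
  TFT.T
  TTTTT
Step 2: 7 trees catch fire, 3 burn out
  TFTTT
  F.FTT
  ...FT
  F.F.T
  TFTTT
Step 3: 6 trees catch fire, 7 burn out
  F.FTT
  ...FT
  ....F
  ....T
  F.FTT
Step 4: 4 trees catch fire, 6 burn out
  ...FT
  ....F
  .....
  ....F
  ...FT
Step 5: 2 trees catch fire, 4 burn out
  ....F
  .....
  .....
  .....
  ....F
Step 6: 0 trees catch fire, 2 burn out
  .....
  .....
  .....
  .....
  .....

.....
.....
.....
.....
.....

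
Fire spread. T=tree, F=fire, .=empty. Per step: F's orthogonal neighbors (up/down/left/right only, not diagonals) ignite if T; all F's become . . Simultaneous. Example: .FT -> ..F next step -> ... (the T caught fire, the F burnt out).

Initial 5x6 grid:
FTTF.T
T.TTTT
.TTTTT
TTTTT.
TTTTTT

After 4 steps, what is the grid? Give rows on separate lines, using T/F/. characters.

Step 1: 4 trees catch fire, 2 burn out
  .FF..T
  F.TFTT
  .TTTTT
  TTTTT.
  TTTTTT
Step 2: 3 trees catch fire, 4 burn out
  .....T
  ..F.FT
  .TTFTT
  TTTTT.
  TTTTTT
Step 3: 4 trees catch fire, 3 burn out
  .....T
  .....F
  .TF.FT
  TTTFT.
  TTTTTT
Step 4: 6 trees catch fire, 4 burn out
  .....F
  ......
  .F...F
  TTF.F.
  TTTFTT

.....F
......
.F...F
TTF.F.
TTTFTT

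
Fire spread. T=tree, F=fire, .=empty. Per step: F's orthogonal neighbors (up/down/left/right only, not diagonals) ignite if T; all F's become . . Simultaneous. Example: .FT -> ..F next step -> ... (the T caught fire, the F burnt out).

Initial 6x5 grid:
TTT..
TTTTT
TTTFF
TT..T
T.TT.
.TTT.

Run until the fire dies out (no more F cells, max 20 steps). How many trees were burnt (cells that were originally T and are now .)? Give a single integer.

Answer: 15

Derivation:
Step 1: +4 fires, +2 burnt (F count now 4)
Step 2: +2 fires, +4 burnt (F count now 2)
Step 3: +4 fires, +2 burnt (F count now 4)
Step 4: +3 fires, +4 burnt (F count now 3)
Step 5: +2 fires, +3 burnt (F count now 2)
Step 6: +0 fires, +2 burnt (F count now 0)
Fire out after step 6
Initially T: 20, now '.': 25
Total burnt (originally-T cells now '.'): 15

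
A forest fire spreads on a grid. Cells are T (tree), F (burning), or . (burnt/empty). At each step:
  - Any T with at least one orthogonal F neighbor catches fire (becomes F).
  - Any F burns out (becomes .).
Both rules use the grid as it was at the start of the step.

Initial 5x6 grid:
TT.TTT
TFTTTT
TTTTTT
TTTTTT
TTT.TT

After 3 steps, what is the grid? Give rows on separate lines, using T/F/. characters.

Step 1: 4 trees catch fire, 1 burn out
  TF.TTT
  F.FTTT
  TFTTTT
  TTTTTT
  TTT.TT
Step 2: 5 trees catch fire, 4 burn out
  F..TTT
  ...FTT
  F.FTTT
  TFTTTT
  TTT.TT
Step 3: 6 trees catch fire, 5 burn out
  ...FTT
  ....FT
  ...FTT
  F.FTTT
  TFT.TT

...FTT
....FT
...FTT
F.FTTT
TFT.TT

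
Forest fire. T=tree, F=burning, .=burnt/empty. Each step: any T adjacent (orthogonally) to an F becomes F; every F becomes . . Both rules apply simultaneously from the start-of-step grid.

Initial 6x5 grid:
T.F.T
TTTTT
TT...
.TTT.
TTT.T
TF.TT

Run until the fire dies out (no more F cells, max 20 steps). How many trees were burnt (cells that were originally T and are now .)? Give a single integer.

Answer: 16

Derivation:
Step 1: +3 fires, +2 burnt (F count now 3)
Step 2: +5 fires, +3 burnt (F count now 5)
Step 3: +4 fires, +5 burnt (F count now 4)
Step 4: +4 fires, +4 burnt (F count now 4)
Step 5: +0 fires, +4 burnt (F count now 0)
Fire out after step 5
Initially T: 19, now '.': 27
Total burnt (originally-T cells now '.'): 16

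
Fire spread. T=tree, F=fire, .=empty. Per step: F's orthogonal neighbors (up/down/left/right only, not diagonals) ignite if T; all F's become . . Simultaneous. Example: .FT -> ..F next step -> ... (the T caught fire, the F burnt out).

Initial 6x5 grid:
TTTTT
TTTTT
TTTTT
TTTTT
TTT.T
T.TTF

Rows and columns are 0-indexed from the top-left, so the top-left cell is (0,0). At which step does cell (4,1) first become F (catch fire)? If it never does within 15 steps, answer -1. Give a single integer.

Step 1: cell (4,1)='T' (+2 fires, +1 burnt)
Step 2: cell (4,1)='T' (+2 fires, +2 burnt)
Step 3: cell (4,1)='T' (+3 fires, +2 burnt)
Step 4: cell (4,1)='F' (+4 fires, +3 burnt)
  -> target ignites at step 4
Step 5: cell (4,1)='.' (+5 fires, +4 burnt)
Step 6: cell (4,1)='.' (+5 fires, +5 burnt)
Step 7: cell (4,1)='.' (+3 fires, +5 burnt)
Step 8: cell (4,1)='.' (+2 fires, +3 burnt)
Step 9: cell (4,1)='.' (+1 fires, +2 burnt)
Step 10: cell (4,1)='.' (+0 fires, +1 burnt)
  fire out at step 10

4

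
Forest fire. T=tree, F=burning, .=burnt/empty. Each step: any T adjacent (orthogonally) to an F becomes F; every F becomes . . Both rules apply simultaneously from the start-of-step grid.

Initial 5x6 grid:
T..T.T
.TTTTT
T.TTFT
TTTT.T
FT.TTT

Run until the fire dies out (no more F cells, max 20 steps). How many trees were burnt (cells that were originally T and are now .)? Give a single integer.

Step 1: +5 fires, +2 burnt (F count now 5)
Step 2: +7 fires, +5 burnt (F count now 7)
Step 3: +6 fires, +7 burnt (F count now 6)
Step 4: +2 fires, +6 burnt (F count now 2)
Step 5: +0 fires, +2 burnt (F count now 0)
Fire out after step 5
Initially T: 21, now '.': 29
Total burnt (originally-T cells now '.'): 20

Answer: 20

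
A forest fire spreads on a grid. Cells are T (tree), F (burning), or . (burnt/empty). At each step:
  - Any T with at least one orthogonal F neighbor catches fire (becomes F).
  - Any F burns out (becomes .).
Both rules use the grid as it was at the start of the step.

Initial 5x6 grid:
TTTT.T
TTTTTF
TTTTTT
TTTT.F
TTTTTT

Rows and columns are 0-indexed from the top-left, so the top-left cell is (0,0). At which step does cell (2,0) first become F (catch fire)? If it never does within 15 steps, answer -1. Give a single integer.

Step 1: cell (2,0)='T' (+4 fires, +2 burnt)
Step 2: cell (2,0)='T' (+3 fires, +4 burnt)
Step 3: cell (2,0)='T' (+4 fires, +3 burnt)
Step 4: cell (2,0)='T' (+5 fires, +4 burnt)
Step 5: cell (2,0)='T' (+5 fires, +5 burnt)
Step 6: cell (2,0)='F' (+4 fires, +5 burnt)
  -> target ignites at step 6
Step 7: cell (2,0)='.' (+1 fires, +4 burnt)
Step 8: cell (2,0)='.' (+0 fires, +1 burnt)
  fire out at step 8

6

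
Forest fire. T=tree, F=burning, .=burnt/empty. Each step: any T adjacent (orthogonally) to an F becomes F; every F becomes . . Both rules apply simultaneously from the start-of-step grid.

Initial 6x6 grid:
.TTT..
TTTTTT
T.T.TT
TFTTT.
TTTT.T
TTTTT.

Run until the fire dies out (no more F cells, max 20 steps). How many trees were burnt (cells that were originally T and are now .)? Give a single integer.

Answer: 26

Derivation:
Step 1: +3 fires, +1 burnt (F count now 3)
Step 2: +6 fires, +3 burnt (F count now 6)
Step 3: +6 fires, +6 burnt (F count now 6)
Step 4: +5 fires, +6 burnt (F count now 5)
Step 5: +5 fires, +5 burnt (F count now 5)
Step 6: +1 fires, +5 burnt (F count now 1)
Step 7: +0 fires, +1 burnt (F count now 0)
Fire out after step 7
Initially T: 27, now '.': 35
Total burnt (originally-T cells now '.'): 26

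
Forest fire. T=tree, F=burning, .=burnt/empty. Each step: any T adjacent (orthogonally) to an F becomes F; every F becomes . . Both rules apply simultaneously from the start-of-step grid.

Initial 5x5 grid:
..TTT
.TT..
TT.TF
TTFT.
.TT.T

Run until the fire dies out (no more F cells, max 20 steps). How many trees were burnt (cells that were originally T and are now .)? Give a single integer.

Answer: 13

Derivation:
Step 1: +4 fires, +2 burnt (F count now 4)
Step 2: +3 fires, +4 burnt (F count now 3)
Step 3: +2 fires, +3 burnt (F count now 2)
Step 4: +1 fires, +2 burnt (F count now 1)
Step 5: +1 fires, +1 burnt (F count now 1)
Step 6: +1 fires, +1 burnt (F count now 1)
Step 7: +1 fires, +1 burnt (F count now 1)
Step 8: +0 fires, +1 burnt (F count now 0)
Fire out after step 8
Initially T: 14, now '.': 24
Total burnt (originally-T cells now '.'): 13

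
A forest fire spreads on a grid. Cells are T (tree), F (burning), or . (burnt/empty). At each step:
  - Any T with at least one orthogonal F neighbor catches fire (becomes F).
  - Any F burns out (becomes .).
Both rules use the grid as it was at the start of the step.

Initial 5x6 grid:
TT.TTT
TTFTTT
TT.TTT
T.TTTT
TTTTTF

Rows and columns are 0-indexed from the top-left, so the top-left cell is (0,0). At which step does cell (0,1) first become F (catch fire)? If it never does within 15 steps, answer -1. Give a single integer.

Step 1: cell (0,1)='T' (+4 fires, +2 burnt)
Step 2: cell (0,1)='F' (+9 fires, +4 burnt)
  -> target ignites at step 2
Step 3: cell (0,1)='.' (+7 fires, +9 burnt)
Step 4: cell (0,1)='.' (+4 fires, +7 burnt)
Step 5: cell (0,1)='.' (+1 fires, +4 burnt)
Step 6: cell (0,1)='.' (+0 fires, +1 burnt)
  fire out at step 6

2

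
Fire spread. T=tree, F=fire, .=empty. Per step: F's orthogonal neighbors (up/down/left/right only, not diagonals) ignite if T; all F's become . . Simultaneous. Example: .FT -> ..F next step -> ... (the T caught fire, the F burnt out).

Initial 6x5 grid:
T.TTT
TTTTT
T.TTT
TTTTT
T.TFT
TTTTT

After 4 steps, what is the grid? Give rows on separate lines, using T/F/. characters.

Step 1: 4 trees catch fire, 1 burn out
  T.TTT
  TTTTT
  T.TTT
  TTTFT
  T.F.F
  TTTFT
Step 2: 5 trees catch fire, 4 burn out
  T.TTT
  TTTTT
  T.TFT
  TTF.F
  T....
  TTF.F
Step 3: 5 trees catch fire, 5 burn out
  T.TTT
  TTTFT
  T.F.F
  TF...
  T....
  TF...
Step 4: 5 trees catch fire, 5 burn out
  T.TFT
  TTF.F
  T....
  F....
  T....
  F....

T.TFT
TTF.F
T....
F....
T....
F....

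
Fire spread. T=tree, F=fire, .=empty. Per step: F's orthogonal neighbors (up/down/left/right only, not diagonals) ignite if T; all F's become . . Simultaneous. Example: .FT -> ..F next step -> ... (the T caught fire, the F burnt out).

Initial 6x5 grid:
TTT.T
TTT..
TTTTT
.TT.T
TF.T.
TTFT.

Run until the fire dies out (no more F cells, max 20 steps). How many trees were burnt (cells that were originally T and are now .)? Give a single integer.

Answer: 19

Derivation:
Step 1: +4 fires, +2 burnt (F count now 4)
Step 2: +4 fires, +4 burnt (F count now 4)
Step 3: +3 fires, +4 burnt (F count now 3)
Step 4: +4 fires, +3 burnt (F count now 4)
Step 5: +3 fires, +4 burnt (F count now 3)
Step 6: +1 fires, +3 burnt (F count now 1)
Step 7: +0 fires, +1 burnt (F count now 0)
Fire out after step 7
Initially T: 20, now '.': 29
Total burnt (originally-T cells now '.'): 19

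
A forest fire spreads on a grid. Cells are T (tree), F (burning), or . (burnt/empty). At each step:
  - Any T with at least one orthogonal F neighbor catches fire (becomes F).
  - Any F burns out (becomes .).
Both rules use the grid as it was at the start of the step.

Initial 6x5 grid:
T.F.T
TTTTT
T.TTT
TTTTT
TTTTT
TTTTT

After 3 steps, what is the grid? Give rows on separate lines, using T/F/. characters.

Step 1: 1 trees catch fire, 1 burn out
  T...T
  TTFTT
  T.TTT
  TTTTT
  TTTTT
  TTTTT
Step 2: 3 trees catch fire, 1 burn out
  T...T
  TF.FT
  T.FTT
  TTTTT
  TTTTT
  TTTTT
Step 3: 4 trees catch fire, 3 burn out
  T...T
  F...F
  T..FT
  TTFTT
  TTTTT
  TTTTT

T...T
F...F
T..FT
TTFTT
TTTTT
TTTTT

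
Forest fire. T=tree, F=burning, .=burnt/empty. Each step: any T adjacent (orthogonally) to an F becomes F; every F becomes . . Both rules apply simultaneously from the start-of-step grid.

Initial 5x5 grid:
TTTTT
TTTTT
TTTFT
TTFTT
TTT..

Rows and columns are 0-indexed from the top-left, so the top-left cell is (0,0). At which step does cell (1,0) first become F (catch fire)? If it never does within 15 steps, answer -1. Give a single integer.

Step 1: cell (1,0)='T' (+6 fires, +2 burnt)
Step 2: cell (1,0)='T' (+7 fires, +6 burnt)
Step 3: cell (1,0)='T' (+5 fires, +7 burnt)
Step 4: cell (1,0)='F' (+2 fires, +5 burnt)
  -> target ignites at step 4
Step 5: cell (1,0)='.' (+1 fires, +2 burnt)
Step 6: cell (1,0)='.' (+0 fires, +1 burnt)
  fire out at step 6

4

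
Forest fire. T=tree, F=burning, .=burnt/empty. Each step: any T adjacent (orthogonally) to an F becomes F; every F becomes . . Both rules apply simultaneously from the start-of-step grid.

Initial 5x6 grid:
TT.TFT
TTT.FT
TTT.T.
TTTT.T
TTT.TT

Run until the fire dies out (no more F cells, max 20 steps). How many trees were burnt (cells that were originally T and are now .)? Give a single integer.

Answer: 4

Derivation:
Step 1: +4 fires, +2 burnt (F count now 4)
Step 2: +0 fires, +4 burnt (F count now 0)
Fire out after step 2
Initially T: 22, now '.': 12
Total burnt (originally-T cells now '.'): 4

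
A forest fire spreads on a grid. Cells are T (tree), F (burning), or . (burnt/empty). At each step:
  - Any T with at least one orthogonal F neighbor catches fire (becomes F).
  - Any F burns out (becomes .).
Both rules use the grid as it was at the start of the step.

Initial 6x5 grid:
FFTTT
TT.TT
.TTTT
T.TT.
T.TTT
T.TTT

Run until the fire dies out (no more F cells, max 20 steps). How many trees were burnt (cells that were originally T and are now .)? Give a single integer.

Answer: 19

Derivation:
Step 1: +3 fires, +2 burnt (F count now 3)
Step 2: +2 fires, +3 burnt (F count now 2)
Step 3: +3 fires, +2 burnt (F count now 3)
Step 4: +3 fires, +3 burnt (F count now 3)
Step 5: +3 fires, +3 burnt (F count now 3)
Step 6: +2 fires, +3 burnt (F count now 2)
Step 7: +2 fires, +2 burnt (F count now 2)
Step 8: +1 fires, +2 burnt (F count now 1)
Step 9: +0 fires, +1 burnt (F count now 0)
Fire out after step 9
Initially T: 22, now '.': 27
Total burnt (originally-T cells now '.'): 19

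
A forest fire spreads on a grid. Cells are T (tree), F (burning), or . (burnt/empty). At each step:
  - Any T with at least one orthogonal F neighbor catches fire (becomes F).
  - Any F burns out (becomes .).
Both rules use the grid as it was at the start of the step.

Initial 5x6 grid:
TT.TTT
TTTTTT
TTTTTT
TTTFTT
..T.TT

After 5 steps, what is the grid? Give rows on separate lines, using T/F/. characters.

Step 1: 3 trees catch fire, 1 burn out
  TT.TTT
  TTTTTT
  TTTFTT
  TTF.FT
  ..T.TT
Step 2: 7 trees catch fire, 3 burn out
  TT.TTT
  TTTFTT
  TTF.FT
  TF...F
  ..F.FT
Step 3: 7 trees catch fire, 7 burn out
  TT.FTT
  TTF.FT
  TF...F
  F.....
  .....F
Step 4: 4 trees catch fire, 7 burn out
  TT..FT
  TF...F
  F.....
  ......
  ......
Step 5: 3 trees catch fire, 4 burn out
  TF...F
  F.....
  ......
  ......
  ......

TF...F
F.....
......
......
......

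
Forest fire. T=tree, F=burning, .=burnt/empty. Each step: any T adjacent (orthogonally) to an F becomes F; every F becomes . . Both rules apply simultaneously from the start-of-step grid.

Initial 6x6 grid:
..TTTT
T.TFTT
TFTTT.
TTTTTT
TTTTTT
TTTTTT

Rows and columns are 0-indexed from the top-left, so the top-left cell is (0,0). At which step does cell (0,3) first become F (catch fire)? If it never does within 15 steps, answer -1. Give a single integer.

Step 1: cell (0,3)='F' (+7 fires, +2 burnt)
  -> target ignites at step 1
Step 2: cell (0,3)='.' (+9 fires, +7 burnt)
Step 3: cell (0,3)='.' (+6 fires, +9 burnt)
Step 4: cell (0,3)='.' (+5 fires, +6 burnt)
Step 5: cell (0,3)='.' (+2 fires, +5 burnt)
Step 6: cell (0,3)='.' (+1 fires, +2 burnt)
Step 7: cell (0,3)='.' (+0 fires, +1 burnt)
  fire out at step 7

1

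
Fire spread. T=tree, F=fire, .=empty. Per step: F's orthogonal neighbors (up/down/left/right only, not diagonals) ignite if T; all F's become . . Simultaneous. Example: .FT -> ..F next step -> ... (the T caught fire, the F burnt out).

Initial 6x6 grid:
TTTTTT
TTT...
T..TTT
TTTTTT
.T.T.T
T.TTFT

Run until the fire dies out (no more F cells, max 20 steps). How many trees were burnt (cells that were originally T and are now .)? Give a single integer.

Answer: 25

Derivation:
Step 1: +2 fires, +1 burnt (F count now 2)
Step 2: +3 fires, +2 burnt (F count now 3)
Step 3: +2 fires, +3 burnt (F count now 2)
Step 4: +4 fires, +2 burnt (F count now 4)
Step 5: +2 fires, +4 burnt (F count now 2)
Step 6: +2 fires, +2 burnt (F count now 2)
Step 7: +1 fires, +2 burnt (F count now 1)
Step 8: +1 fires, +1 burnt (F count now 1)
Step 9: +2 fires, +1 burnt (F count now 2)
Step 10: +2 fires, +2 burnt (F count now 2)
Step 11: +1 fires, +2 burnt (F count now 1)
Step 12: +1 fires, +1 burnt (F count now 1)
Step 13: +1 fires, +1 burnt (F count now 1)
Step 14: +1 fires, +1 burnt (F count now 1)
Step 15: +0 fires, +1 burnt (F count now 0)
Fire out after step 15
Initially T: 26, now '.': 35
Total burnt (originally-T cells now '.'): 25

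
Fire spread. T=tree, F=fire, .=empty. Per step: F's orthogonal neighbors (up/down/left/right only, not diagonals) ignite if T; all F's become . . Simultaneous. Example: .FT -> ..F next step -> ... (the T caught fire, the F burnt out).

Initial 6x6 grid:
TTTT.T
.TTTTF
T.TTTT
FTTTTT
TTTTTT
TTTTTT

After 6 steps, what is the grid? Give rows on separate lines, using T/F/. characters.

Step 1: 6 trees catch fire, 2 burn out
  TTTT.F
  .TTTF.
  F.TTTF
  .FTTTT
  FTTTTT
  TTTTTT
Step 2: 6 trees catch fire, 6 burn out
  TTTT..
  .TTF..
  ..TTF.
  ..FTTF
  .FTTTT
  FTTTTT
Step 3: 9 trees catch fire, 6 burn out
  TTTF..
  .TF...
  ..FF..
  ...FF.
  ..FTTF
  .FTTTT
Step 4: 6 trees catch fire, 9 burn out
  TTF...
  .F....
  ......
  ......
  ...FF.
  ..FTTF
Step 5: 3 trees catch fire, 6 burn out
  TF....
  ......
  ......
  ......
  ......
  ...FF.
Step 6: 1 trees catch fire, 3 burn out
  F.....
  ......
  ......
  ......
  ......
  ......

F.....
......
......
......
......
......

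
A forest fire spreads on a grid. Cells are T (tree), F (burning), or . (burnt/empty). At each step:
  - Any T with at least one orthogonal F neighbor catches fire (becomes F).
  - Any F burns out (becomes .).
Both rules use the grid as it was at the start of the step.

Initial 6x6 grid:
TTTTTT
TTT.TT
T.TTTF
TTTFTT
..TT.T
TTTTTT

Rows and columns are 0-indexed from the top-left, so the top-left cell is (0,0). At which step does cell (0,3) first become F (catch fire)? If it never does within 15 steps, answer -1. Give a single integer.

Step 1: cell (0,3)='T' (+7 fires, +2 burnt)
Step 2: cell (0,3)='T' (+7 fires, +7 burnt)
Step 3: cell (0,3)='T' (+6 fires, +7 burnt)
Step 4: cell (0,3)='F' (+5 fires, +6 burnt)
  -> target ignites at step 4
Step 5: cell (0,3)='.' (+3 fires, +5 burnt)
Step 6: cell (0,3)='.' (+1 fires, +3 burnt)
Step 7: cell (0,3)='.' (+0 fires, +1 burnt)
  fire out at step 7

4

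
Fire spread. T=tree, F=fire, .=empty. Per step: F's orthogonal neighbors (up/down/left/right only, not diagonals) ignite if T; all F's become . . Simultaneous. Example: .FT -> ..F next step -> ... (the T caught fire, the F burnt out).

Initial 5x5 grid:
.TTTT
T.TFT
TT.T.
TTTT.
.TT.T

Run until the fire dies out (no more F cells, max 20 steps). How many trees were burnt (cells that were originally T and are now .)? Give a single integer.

Answer: 16

Derivation:
Step 1: +4 fires, +1 burnt (F count now 4)
Step 2: +3 fires, +4 burnt (F count now 3)
Step 3: +2 fires, +3 burnt (F count now 2)
Step 4: +2 fires, +2 burnt (F count now 2)
Step 5: +3 fires, +2 burnt (F count now 3)
Step 6: +1 fires, +3 burnt (F count now 1)
Step 7: +1 fires, +1 burnt (F count now 1)
Step 8: +0 fires, +1 burnt (F count now 0)
Fire out after step 8
Initially T: 17, now '.': 24
Total burnt (originally-T cells now '.'): 16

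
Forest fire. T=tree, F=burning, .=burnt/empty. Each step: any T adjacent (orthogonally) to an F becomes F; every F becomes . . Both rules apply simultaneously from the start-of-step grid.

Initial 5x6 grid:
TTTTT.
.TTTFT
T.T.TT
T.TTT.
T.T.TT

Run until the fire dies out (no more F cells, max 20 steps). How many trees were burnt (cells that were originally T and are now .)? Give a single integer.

Step 1: +4 fires, +1 burnt (F count now 4)
Step 2: +4 fires, +4 burnt (F count now 4)
Step 3: +5 fires, +4 burnt (F count now 5)
Step 4: +3 fires, +5 burnt (F count now 3)
Step 5: +2 fires, +3 burnt (F count now 2)
Step 6: +0 fires, +2 burnt (F count now 0)
Fire out after step 6
Initially T: 21, now '.': 27
Total burnt (originally-T cells now '.'): 18

Answer: 18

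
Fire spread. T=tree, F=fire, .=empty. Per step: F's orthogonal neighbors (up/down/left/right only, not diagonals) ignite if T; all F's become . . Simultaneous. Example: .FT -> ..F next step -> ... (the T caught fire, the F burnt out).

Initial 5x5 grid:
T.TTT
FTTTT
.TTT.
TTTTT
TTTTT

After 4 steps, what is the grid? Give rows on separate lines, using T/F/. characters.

Step 1: 2 trees catch fire, 1 burn out
  F.TTT
  .FTTT
  .TTT.
  TTTTT
  TTTTT
Step 2: 2 trees catch fire, 2 burn out
  ..TTT
  ..FTT
  .FTT.
  TTTTT
  TTTTT
Step 3: 4 trees catch fire, 2 burn out
  ..FTT
  ...FT
  ..FT.
  TFTTT
  TTTTT
Step 4: 6 trees catch fire, 4 burn out
  ...FT
  ....F
  ...F.
  F.FTT
  TFTTT

...FT
....F
...F.
F.FTT
TFTTT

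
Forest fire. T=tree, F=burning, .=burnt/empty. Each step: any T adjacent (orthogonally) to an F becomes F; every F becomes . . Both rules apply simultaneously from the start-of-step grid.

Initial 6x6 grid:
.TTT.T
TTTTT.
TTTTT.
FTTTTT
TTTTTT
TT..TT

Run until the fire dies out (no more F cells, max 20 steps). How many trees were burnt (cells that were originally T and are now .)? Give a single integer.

Answer: 28

Derivation:
Step 1: +3 fires, +1 burnt (F count now 3)
Step 2: +5 fires, +3 burnt (F count now 5)
Step 3: +5 fires, +5 burnt (F count now 5)
Step 4: +5 fires, +5 burnt (F count now 5)
Step 5: +5 fires, +5 burnt (F count now 5)
Step 6: +4 fires, +5 burnt (F count now 4)
Step 7: +1 fires, +4 burnt (F count now 1)
Step 8: +0 fires, +1 burnt (F count now 0)
Fire out after step 8
Initially T: 29, now '.': 35
Total burnt (originally-T cells now '.'): 28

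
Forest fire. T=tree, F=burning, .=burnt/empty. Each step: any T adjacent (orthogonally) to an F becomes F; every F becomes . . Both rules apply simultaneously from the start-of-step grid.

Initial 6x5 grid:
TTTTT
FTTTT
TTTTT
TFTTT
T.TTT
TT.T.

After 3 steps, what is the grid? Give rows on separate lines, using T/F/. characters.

Step 1: 6 trees catch fire, 2 burn out
  FTTTT
  .FTTT
  FFTTT
  F.FTT
  T.TTT
  TT.T.
Step 2: 6 trees catch fire, 6 burn out
  .FTTT
  ..FTT
  ..FTT
  ...FT
  F.FTT
  TT.T.
Step 3: 6 trees catch fire, 6 burn out
  ..FTT
  ...FT
  ...FT
  ....F
  ...FT
  FT.T.

..FTT
...FT
...FT
....F
...FT
FT.T.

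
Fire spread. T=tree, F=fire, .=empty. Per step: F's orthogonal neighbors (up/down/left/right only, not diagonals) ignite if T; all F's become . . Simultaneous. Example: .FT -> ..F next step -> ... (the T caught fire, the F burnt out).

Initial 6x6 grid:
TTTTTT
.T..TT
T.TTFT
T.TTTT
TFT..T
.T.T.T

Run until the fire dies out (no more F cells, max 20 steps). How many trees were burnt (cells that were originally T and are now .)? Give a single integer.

Answer: 23

Derivation:
Step 1: +7 fires, +2 burnt (F count now 7)
Step 2: +7 fires, +7 burnt (F count now 7)
Step 3: +4 fires, +7 burnt (F count now 4)
Step 4: +2 fires, +4 burnt (F count now 2)
Step 5: +1 fires, +2 burnt (F count now 1)
Step 6: +2 fires, +1 burnt (F count now 2)
Step 7: +0 fires, +2 burnt (F count now 0)
Fire out after step 7
Initially T: 24, now '.': 35
Total burnt (originally-T cells now '.'): 23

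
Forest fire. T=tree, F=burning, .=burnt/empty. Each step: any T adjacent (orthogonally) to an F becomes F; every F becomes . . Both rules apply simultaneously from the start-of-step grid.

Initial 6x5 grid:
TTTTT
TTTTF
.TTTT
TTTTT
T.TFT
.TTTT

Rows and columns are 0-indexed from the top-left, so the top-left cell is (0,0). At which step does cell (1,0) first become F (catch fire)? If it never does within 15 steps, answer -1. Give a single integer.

Step 1: cell (1,0)='T' (+7 fires, +2 burnt)
Step 2: cell (1,0)='T' (+7 fires, +7 burnt)
Step 3: cell (1,0)='T' (+5 fires, +7 burnt)
Step 4: cell (1,0)='F' (+4 fires, +5 burnt)
  -> target ignites at step 4
Step 5: cell (1,0)='.' (+2 fires, +4 burnt)
Step 6: cell (1,0)='.' (+0 fires, +2 burnt)
  fire out at step 6

4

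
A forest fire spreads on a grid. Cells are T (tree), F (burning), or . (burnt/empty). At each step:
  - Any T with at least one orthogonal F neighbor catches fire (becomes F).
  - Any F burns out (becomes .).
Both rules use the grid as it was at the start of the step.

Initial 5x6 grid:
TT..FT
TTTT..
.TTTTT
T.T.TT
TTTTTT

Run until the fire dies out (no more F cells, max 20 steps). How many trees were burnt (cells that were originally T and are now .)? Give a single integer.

Step 1: +1 fires, +1 burnt (F count now 1)
Step 2: +0 fires, +1 burnt (F count now 0)
Fire out after step 2
Initially T: 22, now '.': 9
Total burnt (originally-T cells now '.'): 1

Answer: 1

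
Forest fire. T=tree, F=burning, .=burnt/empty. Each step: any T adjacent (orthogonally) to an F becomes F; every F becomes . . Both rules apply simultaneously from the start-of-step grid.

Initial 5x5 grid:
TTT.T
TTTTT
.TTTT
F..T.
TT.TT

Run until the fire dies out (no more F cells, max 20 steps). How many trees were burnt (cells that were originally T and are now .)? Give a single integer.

Step 1: +1 fires, +1 burnt (F count now 1)
Step 2: +1 fires, +1 burnt (F count now 1)
Step 3: +0 fires, +1 burnt (F count now 0)
Fire out after step 3
Initially T: 18, now '.': 9
Total burnt (originally-T cells now '.'): 2

Answer: 2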